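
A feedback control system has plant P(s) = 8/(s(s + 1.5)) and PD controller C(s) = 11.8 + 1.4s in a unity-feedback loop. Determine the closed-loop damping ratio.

ζ = 0.654

Forward path: (11.8 + 1.4s)·8/(s(s+1.5)). The closed-loop characteristic equation is s² + (1.5 + 8·1.4)s + 8·11.8 = 0.
That is s² + 12.7s + 94.4 = 0, so ω_n = 9.716 rad/s and ζ = 12.7/(2·9.716) = 0.6536.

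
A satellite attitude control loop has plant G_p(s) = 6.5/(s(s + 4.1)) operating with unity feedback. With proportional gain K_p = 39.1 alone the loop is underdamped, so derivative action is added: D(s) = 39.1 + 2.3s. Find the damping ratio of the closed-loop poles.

ζ = 0.597

Forward path: (39.1 + 2.3s)·6.5/(s(s+4.1)). The closed-loop characteristic equation is s² + (4.1 + 6.5·2.3)s + 6.5·39.1 = 0.
That is s² + 19.05s + 254.2 = 0, so ω_n = 15.94 rad/s and ζ = 19.05/(2·15.94) = 0.5975.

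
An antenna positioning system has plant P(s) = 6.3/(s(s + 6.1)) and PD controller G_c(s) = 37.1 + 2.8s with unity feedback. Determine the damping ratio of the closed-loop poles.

Forward path: (37.1 + 2.8s)·6.3/(s(s+6.1)). The closed-loop characteristic equation is s² + (6.1 + 6.3·2.8)s + 6.3·37.1 = 0.
That is s² + 23.74s + 233.7 = 0, so ω_n = 15.29 rad/s and ζ = 23.74/(2·15.29) = 0.7764.

ζ = 0.776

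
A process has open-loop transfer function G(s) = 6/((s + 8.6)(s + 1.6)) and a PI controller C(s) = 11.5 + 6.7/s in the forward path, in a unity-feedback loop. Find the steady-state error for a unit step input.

0

The open loop C(s)G(s) has a pole at the origin (type 1), so the static position error constant is infinite and e_ss = 1/(1+∞) = 0.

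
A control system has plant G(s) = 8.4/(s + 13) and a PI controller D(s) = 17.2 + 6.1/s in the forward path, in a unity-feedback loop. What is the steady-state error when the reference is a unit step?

The open loop D(s)G(s) has a pole at the origin (type 1), so the static position error constant is infinite and e_ss = 1/(1+∞) = 0.

0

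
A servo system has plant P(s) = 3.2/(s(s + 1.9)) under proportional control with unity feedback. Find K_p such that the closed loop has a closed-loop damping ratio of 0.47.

Closed-loop characteristic equation: s² + 1.9s + K_p·3.2 = 0.
So ω_n = √(3.2K_p) and 2ζω_n = 1.9, giving ζ = 1.9/(2√(3.2K_p)).
Setting ζ = 0.47: √(3.2K_p) = 1.9/(2·0.47) = 2.021, so K_p = 4.086/3.2 = 1.28.

K_p = 1.28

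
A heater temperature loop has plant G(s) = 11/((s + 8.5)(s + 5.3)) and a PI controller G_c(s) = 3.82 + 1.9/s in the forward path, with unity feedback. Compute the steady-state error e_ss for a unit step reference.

The open loop G_c(s)G(s) has a pole at the origin (type 1), so the static position error constant is infinite and e_ss = 1/(1+∞) = 0.

0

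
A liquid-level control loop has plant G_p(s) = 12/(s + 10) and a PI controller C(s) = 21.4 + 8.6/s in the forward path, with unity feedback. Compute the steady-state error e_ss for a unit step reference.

0

The open loop C(s)G_p(s) has a pole at the origin (type 1), so the static position error constant is infinite and e_ss = 1/(1+∞) = 0.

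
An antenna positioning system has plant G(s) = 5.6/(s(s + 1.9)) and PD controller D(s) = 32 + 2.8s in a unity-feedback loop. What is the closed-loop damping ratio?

Forward path: (32 + 2.8s)·5.6/(s(s+1.9)). The closed-loop characteristic equation is s² + (1.9 + 5.6·2.8)s + 5.6·32 = 0.
That is s² + 17.58s + 179.2 = 0, so ω_n = 13.39 rad/s and ζ = 17.58/(2·13.39) = 0.6566.

ζ = 0.657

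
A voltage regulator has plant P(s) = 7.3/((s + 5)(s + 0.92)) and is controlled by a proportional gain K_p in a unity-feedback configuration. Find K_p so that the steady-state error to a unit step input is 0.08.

K_p = 7.25

For a type-0 loop with proportional control, e_ss = 1/(1 + K_p·P(0)).
P(0) = 1.587. Require 1/(1 + K_p·1.587) = 0.08, so 1 + 1.587·K_p = 12.5.
K_p = (12.5 − 1)/1.587 = 7.25.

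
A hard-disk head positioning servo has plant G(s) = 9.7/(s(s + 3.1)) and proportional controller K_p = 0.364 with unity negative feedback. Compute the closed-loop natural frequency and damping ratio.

1 + K_p·G(s) = 0 gives s² + 3.1s + 3.531 = 0.
So ω_n² = 3.531 ⇒ ω_n = 1.879 rad/s, and ζ = 3.1/(2ω_n) = 0.825.

ω_n = 1.88 rad/s, ζ = 0.825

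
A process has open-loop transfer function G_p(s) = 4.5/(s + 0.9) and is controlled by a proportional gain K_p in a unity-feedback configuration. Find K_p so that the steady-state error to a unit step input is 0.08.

K_p = 2.3

Steady-state error for a unit step on this type-0 loop is 1/(1 + K_p·G_p(0)).
G_p(0) = 5. Require 1/(1 + K_p·5) = 0.08, so 1 + 5·K_p = 12.5.
K_p = (12.5 − 1)/5 = 2.3.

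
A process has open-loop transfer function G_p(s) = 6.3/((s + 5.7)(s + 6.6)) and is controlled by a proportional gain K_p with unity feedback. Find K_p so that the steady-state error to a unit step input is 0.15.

For a type-0 loop with proportional control, e_ss = 1/(1 + K_p·G_p(0)).
G_p(0) = 0.1675. Require 1/(1 + K_p·0.1675) = 0.15, so 1 + 0.1675·K_p = 6.667.
K_p = (6.667 − 1)/0.1675 = 33.8.

K_p = 33.8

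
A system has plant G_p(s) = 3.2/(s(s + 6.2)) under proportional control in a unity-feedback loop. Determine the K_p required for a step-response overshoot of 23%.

K_p = 16.7

From %OS = 100·exp(−πζ/√(1−ζ²)) = 23%, ζ = −ln(0.23)/√(π²+ln²(0.23)) = 0.4237.
Characteristic equation s² + 6.2s + 3.2K_p = 0 gives ζ = 6.2/(2√(3.2K_p)).
Setting ζ = 0.4237: √(3.2K_p) = 6.2/(2·0.4237) = 7.316, so K_p = 53.52/3.2 = 16.7.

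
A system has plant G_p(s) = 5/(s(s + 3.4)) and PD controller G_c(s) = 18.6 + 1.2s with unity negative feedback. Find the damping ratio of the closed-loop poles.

Forward path: (18.6 + 1.2s)·5/(s(s+3.4)). The closed-loop characteristic equation is s² + (3.4 + 5·1.2)s + 5·18.6 = 0.
That is s² + 9.4s + 93 = 0, so ω_n = 9.644 rad/s and ζ = 9.4/(2·9.644) = 0.4874.

ζ = 0.487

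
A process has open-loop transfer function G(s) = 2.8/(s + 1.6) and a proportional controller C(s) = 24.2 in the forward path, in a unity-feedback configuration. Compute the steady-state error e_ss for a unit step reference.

0.0231

The loop is type 0. Static position error constant K_pos = C(0)·G(0) = 24.2·1.75 = 42.35.
Steady-state error to a unit step: e_ss = 1/(1+K_pos) = 1/43.35 = 0.0231.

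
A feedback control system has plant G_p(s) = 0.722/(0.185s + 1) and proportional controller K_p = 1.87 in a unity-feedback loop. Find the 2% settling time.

Closed loop: T(s) = K_p·G_p/(1+K_p·G_p) = 1.35/(0.185s + 1 + 1.35), with pole at s = −(1 + 1.35)/0.185 = −12.7.
τ = 1/12.7 = 0.07872 s, so 2% settling time ≈ 4τ = 0.315 s.

T_s ≈ 0.315 s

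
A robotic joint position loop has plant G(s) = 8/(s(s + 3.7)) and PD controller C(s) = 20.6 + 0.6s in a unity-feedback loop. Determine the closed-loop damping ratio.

Forward path: (20.6 + 0.6s)·8/(s(s+3.7)). The closed-loop characteristic equation is s² + (3.7 + 8·0.6)s + 8·20.6 = 0.
That is s² + 8.5s + 164.8 = 0, so ω_n = 12.84 rad/s and ζ = 8.5/(2·12.84) = 0.3311.

ζ = 0.331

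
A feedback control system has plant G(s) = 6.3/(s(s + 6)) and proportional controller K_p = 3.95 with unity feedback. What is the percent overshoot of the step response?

9.4%

The closed-loop denominator s² + 6s + 24.89 gives ω_n = √24.89 = 4.988 and ζ = 6/(2ω_n) = 0.6014.
%OS = 100·exp(−πζ/√(1−ζ²)) = 100·exp(−π·0.6014/√0.6383) = 9.4%.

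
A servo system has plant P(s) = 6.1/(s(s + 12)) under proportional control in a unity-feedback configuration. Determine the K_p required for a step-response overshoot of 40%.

K_p = 75.3

From %OS = 100·exp(−πζ/√(1−ζ²)) = 40%, ζ = −ln(0.4)/√(π²+ln²(0.4)) = 0.28.
Characteristic equation s² + 12s + 6.1K_p = 0 gives ζ = 12/(2√(6.1K_p)).
Setting ζ = 0.28: √(6.1K_p) = 12/(2·0.28) = 21.43, so K_p = 459.2/6.1 = 75.3.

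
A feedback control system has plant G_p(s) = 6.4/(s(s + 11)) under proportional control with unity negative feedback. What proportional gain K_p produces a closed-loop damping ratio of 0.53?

Closed-loop characteristic equation: s² + 11s + K_p·6.4 = 0.
So ω_n = √(6.4K_p) and 2ζω_n = 11, giving ζ = 11/(2√(6.4K_p)).
Setting ζ = 0.53: √(6.4K_p) = 11/(2·0.53) = 10.38, so K_p = 107.7/6.4 = 16.8.

K_p = 16.8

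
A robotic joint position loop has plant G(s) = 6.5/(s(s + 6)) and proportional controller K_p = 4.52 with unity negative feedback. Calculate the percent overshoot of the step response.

12.4%

The closed-loop denominator s² + 6s + 29.38 gives ω_n = √29.38 = 5.42 and ζ = 6/(2ω_n) = 0.5535.
%OS = 100·exp(−πζ/√(1−ζ²)) = 100·exp(−π·0.5535/√0.6937) = 12.4%.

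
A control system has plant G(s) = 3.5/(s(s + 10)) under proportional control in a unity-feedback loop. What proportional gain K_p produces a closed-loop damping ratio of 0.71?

K_p = 14.2

Closed-loop characteristic equation: s² + 10s + K_p·3.5 = 0.
So ω_n = √(3.5K_p) and 2ζω_n = 10, giving ζ = 10/(2√(3.5K_p)).
Setting ζ = 0.71: √(3.5K_p) = 10/(2·0.71) = 7.042, so K_p = 49.59/3.5 = 14.2.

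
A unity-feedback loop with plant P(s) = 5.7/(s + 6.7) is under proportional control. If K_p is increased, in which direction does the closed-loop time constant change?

Closed-loop pole is at s = −(6.7+K_p·5.7); larger K_p moves it further left, so τ = 1/(6.7+K_p·5.7) decreases.

decrease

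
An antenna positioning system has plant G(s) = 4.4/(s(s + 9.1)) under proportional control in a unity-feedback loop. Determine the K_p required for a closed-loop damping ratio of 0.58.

Closed-loop characteristic equation: s² + 9.1s + K_p·4.4 = 0.
So ω_n = √(4.4K_p) and 2ζω_n = 9.1, giving ζ = 9.1/(2√(4.4K_p)).
Setting ζ = 0.58: √(4.4K_p) = 9.1/(2·0.58) = 7.845, so K_p = 61.54/4.4 = 14.

K_p = 14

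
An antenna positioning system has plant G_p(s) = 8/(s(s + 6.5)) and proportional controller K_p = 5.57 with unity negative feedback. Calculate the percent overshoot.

17.4%

The closed-loop denominator s² + 6.5s + 44.56 gives ω_n = √44.56 = 6.675 and ζ = 6.5/(2ω_n) = 0.4869.
%OS = 100·exp(−πζ/√(1−ζ²)) = 100·exp(−π·0.4869/√0.763) = 17.4%.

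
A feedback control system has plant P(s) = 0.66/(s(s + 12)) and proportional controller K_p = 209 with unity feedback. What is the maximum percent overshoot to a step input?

15.5%

From 1 + K_pP(s) = 0: s² + 12s + 137.9 = 0 ⇒ ω_n = 11.74, ζ = 0.5109.
%OS = 100·exp(−πζ/√(1−ζ²)) = 100·exp(−π·0.5109/√0.739) = 15.5%.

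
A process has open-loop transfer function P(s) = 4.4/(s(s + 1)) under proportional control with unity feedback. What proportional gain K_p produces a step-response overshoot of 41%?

K_p = 0.762

From %OS = 100·exp(−πζ/√(1−ζ²)) = 41%, ζ = −ln(0.41)/√(π²+ln²(0.41)) = 0.273.
Characteristic equation s² + 1s + 4.4K_p = 0 gives ζ = 1/(2√(4.4K_p)).
Setting ζ = 0.273: √(4.4K_p) = 1/(2·0.273) = 1.831, so K_p = 3.354/4.4 = 0.762.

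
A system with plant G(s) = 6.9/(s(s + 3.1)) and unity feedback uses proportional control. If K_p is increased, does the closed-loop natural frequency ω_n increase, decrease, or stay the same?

ω_n = √(6.9·K_p), which grows with K_p.

increase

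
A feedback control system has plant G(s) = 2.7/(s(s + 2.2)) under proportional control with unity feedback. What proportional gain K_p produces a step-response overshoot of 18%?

K_p = 1.95

From %OS = 100·exp(−πζ/√(1−ζ²)) = 18%, ζ = −ln(0.18)/√(π²+ln²(0.18)) = 0.4791.
Characteristic equation s² + 2.2s + 2.7K_p = 0 gives ζ = 2.2/(2√(2.7K_p)).
Setting ζ = 0.4791: √(2.7K_p) = 2.2/(2·0.4791) = 2.296, so K_p = 5.271/2.7 = 1.95.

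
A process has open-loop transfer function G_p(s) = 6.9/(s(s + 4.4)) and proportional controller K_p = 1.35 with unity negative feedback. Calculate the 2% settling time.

The closed-loop denominator s² + 4.4s + 9.315 gives ω_n = √9.315 = 3.052 and ζ = 4.4/(2ω_n) = 0.7208.
2% settling time T_s ≈ 4/(ζω_n) = 4/2.2 = 1.82 s.

T_s ≈ 1.82 s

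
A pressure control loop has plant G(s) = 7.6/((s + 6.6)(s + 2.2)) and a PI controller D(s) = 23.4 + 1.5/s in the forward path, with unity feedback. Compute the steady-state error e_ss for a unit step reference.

The open loop D(s)G(s) has a pole at the origin (type 1), so the static position error constant is infinite and e_ss = 1/(1+∞) = 0.

0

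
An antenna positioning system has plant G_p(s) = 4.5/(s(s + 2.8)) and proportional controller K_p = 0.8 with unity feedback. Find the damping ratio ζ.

ζ = 0.738

The closed-loop denominator is s(s+2.8) + 0.8·4.5 = s² + 2.8s + 3.6.
Matching s² + 2ζω_n s + ω_n²: ω_n = √3.6 = 1.897 rad/s and 2ζω_n = 2.8, so ζ = 2.8/(2·1.897) = 0.738.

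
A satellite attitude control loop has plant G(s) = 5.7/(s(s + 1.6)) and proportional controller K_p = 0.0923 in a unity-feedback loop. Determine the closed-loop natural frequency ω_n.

1 + K_p·G(s) = 0 gives s² + 1.6s + 0.5261 = 0.
Matching s² + 2ζω_n s + ω_n²: ω_n = √0.5261 = 0.7253 rad/s and 2ζω_n = 1.6, so ζ = 1.6/(2·0.7253) = 1.1.

ω_n = 0.725 rad/s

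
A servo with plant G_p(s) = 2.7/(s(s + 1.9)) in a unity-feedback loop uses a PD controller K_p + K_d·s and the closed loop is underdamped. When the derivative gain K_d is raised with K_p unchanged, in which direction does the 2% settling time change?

decrease

Characteristic equation s² + (1.9 + 2.7K_d)s + 2.7K_p = 0: raising K_d increases ζω_n = (1.9+2.7K_d)/2 while the loop stays underdamped, so T_s ≈ 4/(ζω_n) decreases.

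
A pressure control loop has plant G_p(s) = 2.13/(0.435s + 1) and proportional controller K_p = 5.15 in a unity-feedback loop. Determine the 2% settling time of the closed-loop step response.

Closed loop: T(s) = K_p·G_p/(1+K_p·G_p) = 10.97/(0.435s + 1 + 10.97), with pole at s = −(1 + 10.97)/0.435 = −27.52.
τ = 1/27.52 = 0.03634 s, so 2% settling time ≈ 4τ = 0.145 s.

T_s ≈ 0.145 s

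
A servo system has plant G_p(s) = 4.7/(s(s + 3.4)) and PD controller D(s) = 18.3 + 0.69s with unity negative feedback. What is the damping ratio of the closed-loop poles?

Forward path: (18.3 + 0.69s)·4.7/(s(s+3.4)). The closed-loop characteristic equation is s² + (3.4 + 4.7·0.69)s + 4.7·18.3 = 0.
That is s² + 6.643s + 86.01 = 0, so ω_n = 9.274 rad/s and ζ = 6.643/(2·9.274) = 0.3581.

ζ = 0.358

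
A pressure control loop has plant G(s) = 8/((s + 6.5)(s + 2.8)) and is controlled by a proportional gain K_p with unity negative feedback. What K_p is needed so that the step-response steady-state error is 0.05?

K_p = 43.2

Steady-state error for a unit step on this type-0 loop is 1/(1 + K_p·G(0)).
G(0) = 0.4396. Require 1/(1 + K_p·0.4396) = 0.05, so 1 + 0.4396·K_p = 20.
K_p = (20 − 1)/0.4396 = 43.2.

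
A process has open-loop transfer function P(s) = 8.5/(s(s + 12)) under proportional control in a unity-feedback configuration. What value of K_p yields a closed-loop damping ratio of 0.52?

K_p = 15.7

Closed-loop characteristic equation: s² + 12s + K_p·8.5 = 0.
So ω_n = √(8.5K_p) and 2ζω_n = 12, giving ζ = 12/(2√(8.5K_p)).
Setting ζ = 0.52: √(8.5K_p) = 12/(2·0.52) = 11.54, so K_p = 133.1/8.5 = 15.7.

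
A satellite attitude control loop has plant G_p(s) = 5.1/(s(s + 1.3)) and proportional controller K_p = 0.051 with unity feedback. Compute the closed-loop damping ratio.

With unity feedback the closed-loop characteristic equation is s² + 1.3s + 0.051·5.1 = s² + 1.3s + 0.2601 = 0.
So ω_n² = 0.2601 ⇒ ω_n = 0.51 rad/s, and ζ = 1.3/(2ω_n) = 1.27.

ζ = 1.27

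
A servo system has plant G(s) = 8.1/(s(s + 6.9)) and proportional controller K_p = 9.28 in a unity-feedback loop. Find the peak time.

T_p = 0.395 s

From 1 + K_pG(s) = 0: s² + 6.9s + 75.17 = 0 ⇒ ω_n = 8.67, ζ = 0.3979.
Damped frequency ω_d = ω_n√(1−ζ²) = 7.954 rad/s, so peak time T_p = π/ω_d = 0.395 s.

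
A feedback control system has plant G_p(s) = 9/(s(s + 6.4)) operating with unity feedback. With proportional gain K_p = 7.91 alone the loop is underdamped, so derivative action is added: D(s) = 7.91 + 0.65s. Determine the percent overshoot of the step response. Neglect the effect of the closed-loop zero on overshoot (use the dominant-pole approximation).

Forward path: (7.91 + 0.65s)·9/(s(s+6.4)). The closed-loop characteristic equation is s² + (6.4 + 9·0.65)s + 9·7.91 = 0.
That is s² + 12.25s + 71.19 = 0, so ω_n = 8.437 rad/s and ζ = 12.25/(2·8.437) = 0.7259.
%OS = 100·exp(−πζ/√(1−ζ²)) = 3.63%.

3.63%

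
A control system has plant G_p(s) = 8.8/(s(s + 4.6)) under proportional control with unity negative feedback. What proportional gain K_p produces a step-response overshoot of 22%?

K_p = 3.19

From %OS = 100·exp(−πζ/√(1−ζ²)) = 22%, ζ = −ln(0.22)/√(π²+ln²(0.22)) = 0.4342.
Characteristic equation s² + 4.6s + 8.8K_p = 0 gives ζ = 4.6/(2√(8.8K_p)).
Setting ζ = 0.4342: √(8.8K_p) = 4.6/(2·0.4342) = 5.298, so K_p = 28.06/8.8 = 3.19.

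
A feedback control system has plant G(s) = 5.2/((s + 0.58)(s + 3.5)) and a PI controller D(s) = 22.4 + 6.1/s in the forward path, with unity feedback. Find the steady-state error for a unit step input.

The open loop D(s)G(s) has a pole at the origin (type 1), so the static position error constant is infinite and e_ss = 1/(1+∞) = 0.

0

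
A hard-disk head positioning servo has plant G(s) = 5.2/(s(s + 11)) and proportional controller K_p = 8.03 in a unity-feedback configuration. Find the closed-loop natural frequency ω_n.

With unity feedback the closed-loop characteristic equation is s² + 11s + 8.03·5.2 = s² + 11s + 41.76 = 0.
So ω_n² = 41.76 ⇒ ω_n = 6.462 rad/s, and ζ = 11/(2ω_n) = 0.851.

ω_n = 6.46 rad/s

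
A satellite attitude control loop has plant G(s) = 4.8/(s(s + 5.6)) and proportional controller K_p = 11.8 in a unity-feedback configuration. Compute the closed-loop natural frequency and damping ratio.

ω_n = 7.53 rad/s, ζ = 0.372

1 + K_p·G(s) = 0 gives s² + 5.6s + 56.64 = 0.
Matching s² + 2ζω_n s + ω_n²: ω_n = √56.64 = 7.526 rad/s and 2ζω_n = 5.6, so ζ = 5.6/(2·7.526) = 0.372.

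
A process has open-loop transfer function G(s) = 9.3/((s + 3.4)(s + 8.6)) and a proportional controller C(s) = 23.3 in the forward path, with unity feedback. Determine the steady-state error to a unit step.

0.119

The loop is type 0. Static position error constant K_pos = C(0)·G(0) = 23.3·0.3181 = 7.411.
Steady-state error to a unit step: e_ss = 1/(1+K_pos) = 1/8.411 = 0.119.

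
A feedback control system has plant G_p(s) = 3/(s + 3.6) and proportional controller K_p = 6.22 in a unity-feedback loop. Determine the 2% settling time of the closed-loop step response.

T_s ≈ 0.18 s

Closed-loop transfer function: T(s) = K_p·G_p(s)/(1 + K_p·G_p(s)) = 18.66/(s + 3.6 + 18.66) = 18.66/(s + 22.26).
Time constant τ = 1/22.26 = 0.04492 s, so the 2% settling time is about 4τ = 0.18 s.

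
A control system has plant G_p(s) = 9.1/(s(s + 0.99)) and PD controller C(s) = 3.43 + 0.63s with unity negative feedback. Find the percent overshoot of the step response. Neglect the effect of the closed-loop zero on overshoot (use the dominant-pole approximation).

Forward path: (3.43 + 0.63s)·9.1/(s(s+0.99)). The closed-loop characteristic equation is s² + (0.99 + 9.1·0.63)s + 9.1·3.43 = 0.
That is s² + 6.723s + 31.21 = 0, so ω_n = 5.587 rad/s and ζ = 6.723/(2·5.587) = 0.6017.
%OS = 100·exp(−πζ/√(1−ζ²)) = 9.38%.

9.38%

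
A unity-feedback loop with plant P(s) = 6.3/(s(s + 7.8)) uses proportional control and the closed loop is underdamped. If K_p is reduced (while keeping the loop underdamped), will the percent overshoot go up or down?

ζ = 7.8/(2√(6.3K_p)) rises as K_p falls; higher damping means less overshoot.

decrease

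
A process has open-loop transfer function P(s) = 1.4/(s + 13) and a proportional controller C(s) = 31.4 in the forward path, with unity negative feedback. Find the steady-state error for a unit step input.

0.228

The loop is type 0. Static position error constant K_pos = C(0)·P(0) = 31.4·0.1077 = 3.382.
Steady-state error to a unit step: e_ss = 1/(1+K_pos) = 1/4.382 = 0.228.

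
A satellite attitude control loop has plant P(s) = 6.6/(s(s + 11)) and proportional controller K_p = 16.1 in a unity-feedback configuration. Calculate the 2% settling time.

T_s ≈ 0.727 s

Closed-loop characteristic equation: s² + 11s + 106.3 = 0, so ω_n = 10.31 rad/s and ζ = 11/(2·10.31) = 0.5336.
2% settling time T_s ≈ 4/(ζω_n) = 4/5.5 = 0.727 s.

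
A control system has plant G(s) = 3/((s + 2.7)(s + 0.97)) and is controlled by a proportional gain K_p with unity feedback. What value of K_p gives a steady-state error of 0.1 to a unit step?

Steady-state error for a unit step on this type-0 loop is 1/(1 + K_p·G(0)).
G(0) = 1.145. Require 1/(1 + K_p·1.145) = 0.1, so 1 + 1.145·K_p = 10.
K_p = (10 − 1)/1.145 = 7.86.

K_p = 7.86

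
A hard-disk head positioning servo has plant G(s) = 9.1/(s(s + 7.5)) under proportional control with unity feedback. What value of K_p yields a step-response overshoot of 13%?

K_p = 5.21

From %OS = 100·exp(−πζ/√(1−ζ²)) = 13%, ζ = −ln(0.13)/√(π²+ln²(0.13)) = 0.5446.
Characteristic equation s² + 7.5s + 9.1K_p = 0 gives ζ = 7.5/(2√(9.1K_p)).
Setting ζ = 0.5446: √(9.1K_p) = 7.5/(2·0.5446) = 6.885, so K_p = 47.41/9.1 = 5.21.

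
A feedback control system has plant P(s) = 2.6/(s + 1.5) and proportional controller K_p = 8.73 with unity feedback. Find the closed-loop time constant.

Closed-loop transfer function: T(s) = K_p·P(s)/(1 + K_p·P(s)) = 22.7/(s + 1.5 + 22.7) = 22.7/(s + 24.2).
Time constant τ = 1/24.2 = 0.0413 s.

τ = 0.0413 s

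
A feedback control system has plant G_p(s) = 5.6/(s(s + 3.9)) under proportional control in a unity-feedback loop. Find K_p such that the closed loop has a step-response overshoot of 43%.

From %OS = 100·exp(−πζ/√(1−ζ²)) = 43%, ζ = −ln(0.43)/√(π²+ln²(0.43)) = 0.2594.
Characteristic equation s² + 3.9s + 5.6K_p = 0 gives ζ = 3.9/(2√(5.6K_p)).
Setting ζ = 0.2594: √(5.6K_p) = 3.9/(2·0.2594) = 7.516, so K_p = 56.49/5.6 = 10.1.

K_p = 10.1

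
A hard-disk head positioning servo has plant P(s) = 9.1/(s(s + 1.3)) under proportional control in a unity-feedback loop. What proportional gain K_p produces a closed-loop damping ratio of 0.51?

K_p = 0.179

Closed-loop characteristic equation: s² + 1.3s + K_p·9.1 = 0.
So ω_n = √(9.1K_p) and 2ζω_n = 1.3, giving ζ = 1.3/(2√(9.1K_p)).
Setting ζ = 0.51: √(9.1K_p) = 1.3/(2·0.51) = 1.275, so K_p = 1.624/9.1 = 0.179.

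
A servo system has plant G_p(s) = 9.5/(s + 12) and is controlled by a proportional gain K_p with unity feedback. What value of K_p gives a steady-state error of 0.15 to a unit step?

K_p = 7.16

Steady-state error for a unit step on this type-0 loop is 1/(1 + K_p·G_p(0)).
G_p(0) = 0.7917. Require 1/(1 + K_p·0.7917) = 0.15, so 1 + 0.7917·K_p = 6.667.
K_p = (6.667 − 1)/0.7917 = 7.16.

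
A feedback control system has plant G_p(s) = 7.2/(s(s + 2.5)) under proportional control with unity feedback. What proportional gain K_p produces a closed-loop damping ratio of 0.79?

Closed-loop characteristic equation: s² + 2.5s + K_p·7.2 = 0.
So ω_n = √(7.2K_p) and 2ζω_n = 2.5, giving ζ = 2.5/(2√(7.2K_p)).
Setting ζ = 0.79: √(7.2K_p) = 2.5/(2·0.79) = 1.582, so K_p = 2.504/7.2 = 0.348.

K_p = 0.348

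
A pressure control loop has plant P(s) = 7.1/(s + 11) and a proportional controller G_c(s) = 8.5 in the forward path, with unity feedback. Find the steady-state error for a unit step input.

0.154

The loop is type 0. Static position error constant K_pos = G_c(0)·P(0) = 8.5·0.6455 = 5.486.
Steady-state error to a unit step: e_ss = 1/(1+K_pos) = 1/6.486 = 0.154.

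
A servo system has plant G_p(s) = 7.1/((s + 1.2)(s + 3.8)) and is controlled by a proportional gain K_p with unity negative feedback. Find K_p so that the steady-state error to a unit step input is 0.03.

Steady-state error for a unit step on this type-0 loop is 1/(1 + K_p·G_p(0)).
G_p(0) = 1.557. Require 1/(1 + K_p·1.557) = 0.03, so 1 + 1.557·K_p = 33.33.
K_p = (33.33 − 1)/1.557 = 20.8.

K_p = 20.8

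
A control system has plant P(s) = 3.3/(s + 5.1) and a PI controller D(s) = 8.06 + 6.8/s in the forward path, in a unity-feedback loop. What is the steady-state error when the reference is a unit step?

0

The open loop D(s)P(s) has a pole at the origin (type 1), so the static position error constant is infinite and e_ss = 1/(1+∞) = 0.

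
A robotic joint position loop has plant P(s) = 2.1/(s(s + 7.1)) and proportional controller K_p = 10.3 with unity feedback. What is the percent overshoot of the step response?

2.44%

From 1 + K_pP(s) = 0: s² + 7.1s + 21.63 = 0 ⇒ ω_n = 4.651, ζ = 0.7633.
%OS = 100·exp(−πζ/√(1−ζ²)) = 100·exp(−π·0.7633/√0.4174) = 2.44%.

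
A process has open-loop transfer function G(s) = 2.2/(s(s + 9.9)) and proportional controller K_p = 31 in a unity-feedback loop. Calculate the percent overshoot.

From 1 + K_pG(s) = 0: s² + 9.9s + 68.2 = 0 ⇒ ω_n = 8.258, ζ = 0.5994.
%OS = 100·exp(−πζ/√(1−ζ²)) = 100·exp(−π·0.5994/√0.6407) = 9.51%.

9.51%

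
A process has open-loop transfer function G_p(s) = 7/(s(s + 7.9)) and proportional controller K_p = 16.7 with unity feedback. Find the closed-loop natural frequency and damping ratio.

ω_n = 10.8 rad/s, ζ = 0.365

With unity feedback the closed-loop characteristic equation is s² + 7.9s + 16.7·7 = s² + 7.9s + 116.9 = 0.
Matching s² + 2ζω_n s + ω_n²: ω_n = √116.9 = 10.81 rad/s and 2ζω_n = 7.9, so ζ = 7.9/(2·10.81) = 0.365.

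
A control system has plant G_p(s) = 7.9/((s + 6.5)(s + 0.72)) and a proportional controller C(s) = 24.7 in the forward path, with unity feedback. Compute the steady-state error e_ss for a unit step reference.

The loop is type 0. Static position error constant K_pos = C(0)·G_p(0) = 24.7·1.688 = 41.69.
Steady-state error to a unit step: e_ss = 1/(1+K_pos) = 1/42.69 = 0.0234.

0.0234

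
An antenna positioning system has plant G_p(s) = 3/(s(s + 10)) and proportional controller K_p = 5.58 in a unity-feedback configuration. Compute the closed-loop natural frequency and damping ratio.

The closed-loop denominator is s(s+10) + 5.58·3 = s² + 10s + 16.74.
Matching s² + 2ζω_n s + ω_n²: ω_n = √16.74 = 4.091 rad/s and 2ζω_n = 10, so ζ = 10/(2·4.091) = 1.22.

ω_n = 4.09 rad/s, ζ = 1.22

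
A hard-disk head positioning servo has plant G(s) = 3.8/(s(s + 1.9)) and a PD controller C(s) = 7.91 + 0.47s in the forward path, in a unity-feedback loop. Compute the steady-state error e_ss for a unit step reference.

0

The open loop C(s)G(s) has a pole at the origin (type 1), so the static position error constant is infinite and e_ss = 1/(1+∞) = 0.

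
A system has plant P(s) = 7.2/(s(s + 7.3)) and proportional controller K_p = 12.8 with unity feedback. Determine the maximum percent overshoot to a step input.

27.5%

From 1 + K_pP(s) = 0: s² + 7.3s + 92.16 = 0 ⇒ ω_n = 9.6, ζ = 0.3802.
%OS = 100·exp(−πζ/√(1−ζ²)) = 100·exp(−π·0.3802/√0.8554) = 27.5%.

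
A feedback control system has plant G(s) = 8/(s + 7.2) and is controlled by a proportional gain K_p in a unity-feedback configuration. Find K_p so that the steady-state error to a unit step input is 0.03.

K_p = 29.1

Steady-state error for a unit step on this type-0 loop is 1/(1 + K_p·G(0)).
G(0) = 1.111. Require 1/(1 + K_p·1.111) = 0.03, so 1 + 1.111·K_p = 33.33.
K_p = (33.33 − 1)/1.111 = 29.1.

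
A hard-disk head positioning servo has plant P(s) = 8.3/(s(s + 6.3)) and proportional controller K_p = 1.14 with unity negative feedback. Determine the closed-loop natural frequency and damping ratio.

ω_n = 3.08 rad/s, ζ = 1.02

1 + K_p·P(s) = 0 gives s² + 6.3s + 9.462 = 0.
So ω_n² = 9.462 ⇒ ω_n = 3.076 rad/s, and ζ = 6.3/(2ω_n) = 1.02.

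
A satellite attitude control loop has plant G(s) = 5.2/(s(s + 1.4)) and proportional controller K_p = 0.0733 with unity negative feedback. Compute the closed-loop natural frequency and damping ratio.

1 + K_p·G(s) = 0 gives s² + 1.4s + 0.3812 = 0.
Matching s² + 2ζω_n s + ω_n²: ω_n = √0.3812 = 0.6174 rad/s and 2ζω_n = 1.4, so ζ = 1.4/(2·0.6174) = 1.13.

ω_n = 0.617 rad/s, ζ = 1.13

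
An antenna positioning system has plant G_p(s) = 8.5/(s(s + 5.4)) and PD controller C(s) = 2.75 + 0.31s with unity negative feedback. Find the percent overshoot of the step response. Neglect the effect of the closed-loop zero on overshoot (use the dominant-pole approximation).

0.916%

Forward path: (2.75 + 0.31s)·8.5/(s(s+5.4)). The closed-loop characteristic equation is s² + (5.4 + 8.5·0.31)s + 8.5·2.75 = 0.
That is s² + 8.035s + 23.38 = 0, so ω_n = 4.835 rad/s and ζ = 8.035/(2·4.835) = 0.831.
%OS = 100·exp(−πζ/√(1−ζ²)) = 0.916%.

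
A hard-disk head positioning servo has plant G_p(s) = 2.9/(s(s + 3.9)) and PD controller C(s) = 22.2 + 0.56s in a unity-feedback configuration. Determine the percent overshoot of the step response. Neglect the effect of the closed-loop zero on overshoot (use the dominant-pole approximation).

Forward path: (22.2 + 0.56s)·2.9/(s(s+3.9)). The closed-loop characteristic equation is s² + (3.9 + 2.9·0.56)s + 2.9·22.2 = 0.
That is s² + 5.524s + 64.38 = 0, so ω_n = 8.024 rad/s and ζ = 5.524/(2·8.024) = 0.3442.
%OS = 100·exp(−πζ/√(1−ζ²)) = 31.6%.

31.6%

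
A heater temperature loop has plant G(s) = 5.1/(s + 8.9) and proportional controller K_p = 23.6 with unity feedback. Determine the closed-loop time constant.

τ = 0.00774 s

Closed-loop transfer function: T(s) = K_p·G(s)/(1 + K_p·G(s)) = 120.4/(s + 8.9 + 120.4) = 120.4/(s + 129.3).
Time constant τ = 1/129.3 = 0.00774 s.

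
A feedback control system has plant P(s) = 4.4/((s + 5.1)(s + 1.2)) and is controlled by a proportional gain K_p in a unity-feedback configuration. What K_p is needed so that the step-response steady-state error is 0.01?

For a type-0 loop with proportional control, e_ss = 1/(1 + K_p·P(0)).
P(0) = 0.719. Require 1/(1 + K_p·0.719) = 0.01, so 1 + 0.719·K_p = 100.
K_p = (100 − 1)/0.719 = 138.

K_p = 138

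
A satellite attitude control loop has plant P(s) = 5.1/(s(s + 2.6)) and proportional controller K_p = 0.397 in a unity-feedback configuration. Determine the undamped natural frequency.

ω_n = 1.42 rad/s

With unity feedback the closed-loop characteristic equation is s² + 2.6s + 0.397·5.1 = s² + 2.6s + 2.025 = 0.
Matching s² + 2ζω_n s + ω_n²: ω_n = √2.025 = 1.423 rad/s and 2ζω_n = 2.6, so ζ = 2.6/(2·1.423) = 0.914.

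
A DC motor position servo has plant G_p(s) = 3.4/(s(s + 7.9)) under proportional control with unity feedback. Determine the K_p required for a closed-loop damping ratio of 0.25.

Closed-loop characteristic equation: s² + 7.9s + K_p·3.4 = 0.
So ω_n = √(3.4K_p) and 2ζω_n = 7.9, giving ζ = 7.9/(2√(3.4K_p)).
Setting ζ = 0.25: √(3.4K_p) = 7.9/(2·0.25) = 15.8, so K_p = 249.6/3.4 = 73.4.

K_p = 73.4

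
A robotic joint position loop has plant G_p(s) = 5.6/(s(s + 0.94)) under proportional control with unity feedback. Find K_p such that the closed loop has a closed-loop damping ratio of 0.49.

K_p = 0.164

Closed-loop characteristic equation: s² + 0.94s + K_p·5.6 = 0.
So ω_n = √(5.6K_p) and 2ζω_n = 0.94, giving ζ = 0.94/(2√(5.6K_p)).
Setting ζ = 0.49: √(5.6K_p) = 0.94/(2·0.49) = 0.9592, so K_p = 0.92/5.6 = 0.164.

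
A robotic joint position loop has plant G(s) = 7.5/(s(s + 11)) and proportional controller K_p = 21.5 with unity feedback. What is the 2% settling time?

From 1 + K_pG(s) = 0: s² + 11s + 161.2 = 0 ⇒ ω_n = 12.7, ζ = 0.4331.
2% settling time T_s ≈ 4/(ζω_n) = 4/5.5 = 0.727 s.

T_s ≈ 0.727 s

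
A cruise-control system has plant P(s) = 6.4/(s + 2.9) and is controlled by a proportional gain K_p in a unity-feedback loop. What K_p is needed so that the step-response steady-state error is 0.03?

K_p = 14.7

The loop is type 0, so e_ss(step) = 1/(1 + K_pos) with K_pos = K_p·P(0).
P(0) = 2.207. Require 1/(1 + K_p·2.207) = 0.03, so 1 + 2.207·K_p = 33.33.
K_p = (33.33 − 1)/2.207 = 14.7.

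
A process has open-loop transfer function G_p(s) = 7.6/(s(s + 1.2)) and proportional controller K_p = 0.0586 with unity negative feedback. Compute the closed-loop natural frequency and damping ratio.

The closed-loop denominator is s(s+1.2) + 0.0586·7.6 = s² + 1.2s + 0.4454.
Matching s² + 2ζω_n s + ω_n²: ω_n = √0.4454 = 0.6674 rad/s and 2ζω_n = 1.2, so ζ = 1.2/(2·0.6674) = 0.899.

ω_n = 0.667 rad/s, ζ = 0.899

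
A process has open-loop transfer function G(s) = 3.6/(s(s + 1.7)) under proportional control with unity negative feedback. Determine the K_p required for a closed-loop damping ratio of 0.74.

K_p = 0.366

Closed-loop characteristic equation: s² + 1.7s + K_p·3.6 = 0.
So ω_n = √(3.6K_p) and 2ζω_n = 1.7, giving ζ = 1.7/(2√(3.6K_p)).
Setting ζ = 0.74: √(3.6K_p) = 1.7/(2·0.74) = 1.149, so K_p = 1.319/3.6 = 0.366.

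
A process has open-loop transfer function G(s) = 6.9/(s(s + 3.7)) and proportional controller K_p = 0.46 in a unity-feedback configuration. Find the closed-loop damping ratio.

The closed-loop denominator is s(s+3.7) + 0.46·6.9 = s² + 3.7s + 3.174.
Matching s² + 2ζω_n s + ω_n²: ω_n = √3.174 = 1.782 rad/s and 2ζω_n = 3.7, so ζ = 3.7/(2·1.782) = 1.04.

ζ = 1.04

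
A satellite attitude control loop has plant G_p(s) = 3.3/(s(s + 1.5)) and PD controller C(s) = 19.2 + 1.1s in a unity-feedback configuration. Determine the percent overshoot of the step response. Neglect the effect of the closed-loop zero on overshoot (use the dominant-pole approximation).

Forward path: (19.2 + 1.1s)·3.3/(s(s+1.5)). The closed-loop characteristic equation is s² + (1.5 + 3.3·1.1)s + 3.3·19.2 = 0.
That is s² + 5.13s + 63.36 = 0, so ω_n = 7.96 rad/s and ζ = 5.13/(2·7.96) = 0.3222.
%OS = 100·exp(−πζ/√(1−ζ²)) = 34.3%.

34.3%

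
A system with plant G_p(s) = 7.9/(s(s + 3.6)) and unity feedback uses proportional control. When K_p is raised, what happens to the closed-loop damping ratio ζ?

decrease

ζ = 3.6/(2√(7.9K_p)); increasing K_p raises the denominator, so ζ falls.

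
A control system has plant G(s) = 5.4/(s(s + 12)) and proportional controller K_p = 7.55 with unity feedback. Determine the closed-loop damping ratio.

ζ = 0.94

With unity feedback the closed-loop characteristic equation is s² + 12s + 7.55·5.4 = s² + 12s + 40.77 = 0.
So ω_n² = 40.77 ⇒ ω_n = 6.385 rad/s, and ζ = 12/(2ω_n) = 0.94.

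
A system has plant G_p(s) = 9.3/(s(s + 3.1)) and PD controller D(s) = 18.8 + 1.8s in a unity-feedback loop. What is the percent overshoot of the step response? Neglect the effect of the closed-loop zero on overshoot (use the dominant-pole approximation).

2.83%

Forward path: (18.8 + 1.8s)·9.3/(s(s+3.1)). The closed-loop characteristic equation is s² + (3.1 + 9.3·1.8)s + 9.3·18.8 = 0.
That is s² + 19.84s + 174.8 = 0, so ω_n = 13.22 rad/s and ζ = 19.84/(2·13.22) = 0.7502.
%OS = 100·exp(−πζ/√(1−ζ²)) = 2.83%.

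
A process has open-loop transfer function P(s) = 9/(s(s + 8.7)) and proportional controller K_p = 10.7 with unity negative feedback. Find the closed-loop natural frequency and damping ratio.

ω_n = 9.81 rad/s, ζ = 0.443

The closed-loop denominator is s(s+8.7) + 10.7·9 = s² + 8.7s + 96.3.
Matching s² + 2ζω_n s + ω_n²: ω_n = √96.3 = 9.813 rad/s and 2ζω_n = 8.7, so ζ = 8.7/(2·9.813) = 0.443.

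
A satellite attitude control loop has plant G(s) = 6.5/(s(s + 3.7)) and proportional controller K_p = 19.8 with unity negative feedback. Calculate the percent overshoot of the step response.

59.5%

From 1 + K_pG(s) = 0: s² + 3.7s + 128.7 = 0 ⇒ ω_n = 11.34, ζ = 0.1631.
%OS = 100·exp(−πζ/√(1−ζ²)) = 100·exp(−π·0.1631/√0.9734) = 59.5%.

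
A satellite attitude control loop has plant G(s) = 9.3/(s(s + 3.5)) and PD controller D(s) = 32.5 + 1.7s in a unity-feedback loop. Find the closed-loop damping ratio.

Forward path: (32.5 + 1.7s)·9.3/(s(s+3.5)). The closed-loop characteristic equation is s² + (3.5 + 9.3·1.7)s + 9.3·32.5 = 0.
That is s² + 19.31s + 302.2 = 0, so ω_n = 17.39 rad/s and ζ = 19.31/(2·17.39) = 0.5554.

ζ = 0.555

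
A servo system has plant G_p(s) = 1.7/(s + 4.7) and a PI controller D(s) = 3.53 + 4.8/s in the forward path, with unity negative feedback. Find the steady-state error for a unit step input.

The open loop D(s)G_p(s) has a pole at the origin (type 1), so the static position error constant is infinite and e_ss = 1/(1+∞) = 0.

0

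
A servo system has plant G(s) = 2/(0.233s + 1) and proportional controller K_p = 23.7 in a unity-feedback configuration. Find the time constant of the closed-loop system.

τ = 0.00481 s

Closed loop: T(s) = K_p·G/(1+K_p·G) = 47.4/(0.233s + 1 + 47.4), with pole at s = −(1 + 47.4)/0.233 = −207.7.
Closed-loop time constant τ = 1/207.7 = 0.00481 s.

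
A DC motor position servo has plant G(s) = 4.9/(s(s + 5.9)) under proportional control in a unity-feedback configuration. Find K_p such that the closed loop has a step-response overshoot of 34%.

K_p = 16.8

From %OS = 100·exp(−πζ/√(1−ζ²)) = 34%, ζ = −ln(0.34)/√(π²+ln²(0.34)) = 0.3248.
Characteristic equation s² + 5.9s + 4.9K_p = 0 gives ζ = 5.9/(2√(4.9K_p)).
Setting ζ = 0.3248: √(4.9K_p) = 5.9/(2·0.3248) = 9.083, so K_p = 82.5/4.9 = 16.8.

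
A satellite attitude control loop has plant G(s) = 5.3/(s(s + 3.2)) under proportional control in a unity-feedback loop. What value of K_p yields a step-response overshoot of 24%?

K_p = 2.82

From %OS = 100·exp(−πζ/√(1−ζ²)) = 24%, ζ = −ln(0.24)/√(π²+ln²(0.24)) = 0.4136.
Characteristic equation s² + 3.2s + 5.3K_p = 0 gives ζ = 3.2/(2√(5.3K_p)).
Setting ζ = 0.4136: √(5.3K_p) = 3.2/(2·0.4136) = 3.869, so K_p = 14.97/5.3 = 2.82.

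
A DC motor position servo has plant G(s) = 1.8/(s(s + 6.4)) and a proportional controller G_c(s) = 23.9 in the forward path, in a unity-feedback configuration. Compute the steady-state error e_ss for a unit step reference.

The open loop G_c(s)G(s) has a pole at the origin (type 1), so the static position error constant is infinite and e_ss = 1/(1+∞) = 0.

0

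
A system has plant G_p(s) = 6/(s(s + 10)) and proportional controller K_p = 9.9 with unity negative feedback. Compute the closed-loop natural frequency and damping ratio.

1 + K_p·G_p(s) = 0 gives s² + 10s + 59.4 = 0.
So ω_n² = 59.4 ⇒ ω_n = 7.707 rad/s, and ζ = 10/(2ω_n) = 0.649.

ω_n = 7.71 rad/s, ζ = 0.649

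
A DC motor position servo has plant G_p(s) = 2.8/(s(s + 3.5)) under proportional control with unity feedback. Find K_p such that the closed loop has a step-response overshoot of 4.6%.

K_p = 2.23

From %OS = 100·exp(−πζ/√(1−ζ²)) = 4.6%, ζ = −ln(0.046)/√(π²+ln²(0.046)) = 0.7.
Characteristic equation s² + 3.5s + 2.8K_p = 0 gives ζ = 3.5/(2√(2.8K_p)).
Setting ζ = 0.7: √(2.8K_p) = 3.5/(2·0.7) = 2.5, so K_p = 6.251/2.8 = 2.23.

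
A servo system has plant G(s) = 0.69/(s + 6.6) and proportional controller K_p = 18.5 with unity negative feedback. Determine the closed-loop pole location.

s = -19.36

Closed-loop transfer function: T(s) = K_p·G(s)/(1 + K_p·G(s)) = 12.76/(s + 6.6 + 12.76) = 12.76/(s + 19.36).
The closed-loop pole is at s = −19.36.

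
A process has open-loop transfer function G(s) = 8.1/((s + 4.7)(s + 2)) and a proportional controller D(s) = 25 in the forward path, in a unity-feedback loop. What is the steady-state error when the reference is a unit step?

0.0444

The loop is type 0. Static position error constant K_pos = D(0)·G(0) = 25·0.8617 = 21.54.
Steady-state error to a unit step: e_ss = 1/(1+K_pos) = 1/22.54 = 0.0444.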